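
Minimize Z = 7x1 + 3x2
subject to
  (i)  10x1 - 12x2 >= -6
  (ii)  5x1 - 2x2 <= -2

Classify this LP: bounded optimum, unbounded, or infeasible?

unbounded

From the feasible point (-3/10, 1/4), moving in the direction (-2, -5) keeps every constraint satisfied while Z decreases without bound.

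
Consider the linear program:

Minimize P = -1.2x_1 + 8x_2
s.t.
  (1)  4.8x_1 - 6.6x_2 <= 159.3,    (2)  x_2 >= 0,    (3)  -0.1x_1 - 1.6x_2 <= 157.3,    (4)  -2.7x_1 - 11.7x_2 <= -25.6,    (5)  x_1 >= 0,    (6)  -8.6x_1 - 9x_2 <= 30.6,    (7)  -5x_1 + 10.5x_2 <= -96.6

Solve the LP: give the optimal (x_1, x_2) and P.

x_1 = 33.1875, x_2 = 0, minimum P = -39.825

Vertices and P = -1.2x_1 + 8x_2:
  (531/16, 0) → P = -1593/40
  (34503/580, 5547/290) → P = 118371/1450
  (483/25, 0) → P = -2898/125

The binding constraints are 4.8x_1 - 6.6x_2 = 159.3 and x_2 = 0.
Solving simultaneously gives x_1 = 531/16, x_2 = 0.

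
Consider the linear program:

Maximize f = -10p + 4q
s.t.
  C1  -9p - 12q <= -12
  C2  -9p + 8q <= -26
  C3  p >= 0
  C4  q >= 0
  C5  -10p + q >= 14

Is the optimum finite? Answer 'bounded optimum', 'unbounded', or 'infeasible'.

infeasible

The boundaries -9p + 8q = -26 and q = 0 meet at (26/9, 0), but that point violates -10p + q ≥ 14. Every candidate vertex is excluded by some other constraint, so the feasible region is empty.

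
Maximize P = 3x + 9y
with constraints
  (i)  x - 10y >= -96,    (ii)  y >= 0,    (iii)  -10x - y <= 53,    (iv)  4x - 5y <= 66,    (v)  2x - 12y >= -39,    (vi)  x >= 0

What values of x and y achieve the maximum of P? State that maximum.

Vertices and P = 3x + 9y:
  (33/2, 0) → P = 99/2
  (0, 0) → P = 0
  (987/38, 144/19) → P = 5553/38
  (0, 13/4) → P = 117/4

The optimum lies where 4x - 5y = 66 and 2x - 12y = -39.
Solving simultaneously gives x = 987/38, y = 144/19.

x = 987/38, y = 144/19, maximum P = 5553/38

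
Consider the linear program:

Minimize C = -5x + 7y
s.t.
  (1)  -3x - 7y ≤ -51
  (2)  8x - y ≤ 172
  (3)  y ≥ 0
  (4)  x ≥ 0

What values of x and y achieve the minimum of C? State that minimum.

Vertices and C = -5x + 7y:
  (17, 0) → C = -85
  (0, 51/7) → C = 51
  (43/2, 0) → C = -215/2
The feasible region is unbounded (it extends along (0, 1), (1, 8)), but C strictly increases along every unbounded feasible direction, so there is no improving ray and the minimum is attained at a vertex.

The optimum lies where 8x - y = 172 and y = 0.
Solving simultaneously gives x = 43/2, y = 0.

x = 43/2, y = 0, minimum C = -215/2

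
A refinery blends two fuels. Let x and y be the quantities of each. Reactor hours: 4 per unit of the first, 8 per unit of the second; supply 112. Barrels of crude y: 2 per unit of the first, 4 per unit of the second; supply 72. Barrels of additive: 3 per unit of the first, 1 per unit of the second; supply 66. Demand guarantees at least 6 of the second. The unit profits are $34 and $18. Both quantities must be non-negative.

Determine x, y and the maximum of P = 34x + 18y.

Vertices and P = 34x + 18y:
  (0, 14) → P = 252
  (0, 6) → P = 108
  (16, 6) → P = 652

x = 16, y = 6, maximum P = 652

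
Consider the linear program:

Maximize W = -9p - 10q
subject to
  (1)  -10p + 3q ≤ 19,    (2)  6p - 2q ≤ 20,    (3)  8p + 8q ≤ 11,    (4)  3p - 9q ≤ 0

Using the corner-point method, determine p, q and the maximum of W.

Corner points and W = -9p - 10q:
  (-119/104, 131/52) → W = -1549/104
  (-19/9, -19/27) → W = 703/27
  (33/32, 11/32) → W = -407/32

p = -19/9, q = -19/27, maximum W = 703/27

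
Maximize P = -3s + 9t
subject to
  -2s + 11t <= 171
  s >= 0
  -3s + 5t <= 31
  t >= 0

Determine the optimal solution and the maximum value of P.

s = 514/23, t = 451/23, maximum P = 2517/23

Corner points and P = -3s + 9t:
  (514/23, 451/23) → P = 2517/23
  (0, 31/5) → P = 279/5
  (0, 0) → P = 0
The feasible region is unbounded (it extends along (1, 0), (11, 2)), but P strictly decreases along every unbounded feasible direction, so there is no improving ray and the maximum is attained at a vertex.

The binding constraints are -2s + 11t = 171 and -3s + 5t = 31.
Solving simultaneously gives s = 514/23, t = 451/23.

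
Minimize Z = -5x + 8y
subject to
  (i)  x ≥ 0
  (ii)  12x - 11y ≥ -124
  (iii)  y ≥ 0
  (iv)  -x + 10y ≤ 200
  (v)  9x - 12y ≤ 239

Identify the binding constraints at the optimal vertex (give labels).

Vertices and Z = -5x + 8y:
  (0, 124/11) → Z = 992/11
  (0, 0) → Z = 0
  (960/109, 2276/109) → Z = 13408/109
  (239/9, 0) → Z = -1195/9
  (2395/39, 2039/78) → Z = -1273/13

The minimum is at (239/9, 0). Substituting into each constraint, equality holds for (iii) and (v); the remaining constraints have slack.

(iii) and (v)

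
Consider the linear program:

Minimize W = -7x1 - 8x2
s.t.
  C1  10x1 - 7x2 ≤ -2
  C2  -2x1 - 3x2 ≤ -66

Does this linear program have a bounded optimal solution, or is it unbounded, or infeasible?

unbounded

From the feasible point (114/11, 166/11), moving in the direction (7, 10) keeps every constraint satisfied while W decreases without bound.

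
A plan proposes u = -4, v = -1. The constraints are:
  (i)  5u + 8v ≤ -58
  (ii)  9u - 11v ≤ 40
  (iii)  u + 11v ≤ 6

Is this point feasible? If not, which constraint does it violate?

Constraint (i): 5u + 8v = -28, which is not ≤ -58. All other constraints are satisfied.

not feasible — violates (i)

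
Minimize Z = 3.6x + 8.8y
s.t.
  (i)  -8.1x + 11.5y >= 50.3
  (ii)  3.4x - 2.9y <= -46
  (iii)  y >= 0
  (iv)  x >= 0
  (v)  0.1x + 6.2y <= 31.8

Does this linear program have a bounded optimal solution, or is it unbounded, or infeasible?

infeasible

The boundaries -8.1x + 11.5y = 50.3 and x = 0 meet at (0, 503/115), but that point violates 3.4x - 2.9y ≤ -46. Every candidate vertex is excluded by some other constraint, so the feasible region is empty.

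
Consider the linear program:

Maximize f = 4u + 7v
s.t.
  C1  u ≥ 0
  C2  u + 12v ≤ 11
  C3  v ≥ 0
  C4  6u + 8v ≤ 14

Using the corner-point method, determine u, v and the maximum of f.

u = 5/4, v = 13/16, maximum f = 171/16

Vertices and f = 4u + 7v:
  (0, 11/12) → f = 77/12
  (0, 0) → f = 0
  (5/4, 13/16) → f = 171/16
  (7/3, 0) → f = 28/3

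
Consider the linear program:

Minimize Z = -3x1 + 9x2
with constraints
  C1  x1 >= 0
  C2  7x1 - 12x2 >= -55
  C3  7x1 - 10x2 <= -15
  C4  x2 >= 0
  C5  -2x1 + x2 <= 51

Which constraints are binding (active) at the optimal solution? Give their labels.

C1 and C3

Feasible corners and Z = -3x1 + 9x2:
  (0, 55/12) → Z = 165/4
  (0, 3/2) → Z = 27/2
  (185/7, 20) → Z = 705/7

The minimum is at (0, 3/2). Substituting into each constraint, equality holds for C1 and C3; the remaining constraints have slack.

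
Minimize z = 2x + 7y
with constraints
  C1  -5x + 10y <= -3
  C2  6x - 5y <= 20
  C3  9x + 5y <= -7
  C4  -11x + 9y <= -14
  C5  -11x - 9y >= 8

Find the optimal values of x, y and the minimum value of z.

Corner points and z = 2x + 7y:
  (13/15, -74/25) → z = -1424/75
  (-110, -136) → z = -1172
  (7/136, -203/136) → z = -1407/136

At the optimal vertex, 6x - 5y = 20 and -11x + 9y = -14.
Solving simultaneously gives x = -110, y = -136.

x = -110, y = -136, minimum z = -1172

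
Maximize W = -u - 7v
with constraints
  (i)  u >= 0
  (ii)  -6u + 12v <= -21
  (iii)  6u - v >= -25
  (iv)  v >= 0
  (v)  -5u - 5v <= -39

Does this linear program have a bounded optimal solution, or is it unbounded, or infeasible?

Vertices and W = -u - 7v:
  (191/30, 43/30) → W = -82/5
  (39/5, 0) → W = -39/5
The feasible region has finitely many vertices and no improving ray; the maximum is -39/5 at (39/5, 0).

bounded optimum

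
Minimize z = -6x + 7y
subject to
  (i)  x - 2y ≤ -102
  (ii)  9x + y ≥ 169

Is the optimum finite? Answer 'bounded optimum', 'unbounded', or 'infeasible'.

From the feasible point (236/19, 1087/19), moving in the direction (2, 1) keeps every constraint satisfied while z decreases without bound.

unbounded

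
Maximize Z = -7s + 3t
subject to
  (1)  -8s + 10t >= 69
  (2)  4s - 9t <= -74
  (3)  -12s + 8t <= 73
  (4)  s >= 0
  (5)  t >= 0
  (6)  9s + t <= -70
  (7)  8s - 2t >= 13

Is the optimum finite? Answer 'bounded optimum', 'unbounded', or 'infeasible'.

The boundaries -8s + 10t = 69 and 8s - 2t = 13 meet at (67/16, 41/4), but that point violates 9s + t ≤ -70. Every candidate vertex is excluded by some other constraint, so the feasible region is empty.

infeasible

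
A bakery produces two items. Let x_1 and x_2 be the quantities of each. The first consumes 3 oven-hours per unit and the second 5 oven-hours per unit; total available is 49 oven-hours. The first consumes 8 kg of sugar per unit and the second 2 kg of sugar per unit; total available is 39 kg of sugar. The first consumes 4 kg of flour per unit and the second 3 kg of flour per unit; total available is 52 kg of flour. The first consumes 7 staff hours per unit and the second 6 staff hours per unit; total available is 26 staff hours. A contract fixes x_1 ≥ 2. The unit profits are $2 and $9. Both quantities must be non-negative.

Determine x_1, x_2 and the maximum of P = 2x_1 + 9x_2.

x_1 = 2, x_2 = 2, maximum P = 22

Vertices and P = 2x_1 + 9x_2:
  (26/7, 0) → P = 52/7
  (2, 0) → P = 4
  (2, 2) → P = 22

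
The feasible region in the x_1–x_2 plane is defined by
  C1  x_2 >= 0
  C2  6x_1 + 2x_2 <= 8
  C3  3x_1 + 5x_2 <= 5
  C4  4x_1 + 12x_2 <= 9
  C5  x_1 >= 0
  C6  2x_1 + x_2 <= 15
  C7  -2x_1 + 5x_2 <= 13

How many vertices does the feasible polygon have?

Intersecting each pair of boundary lines and keeping only the points that satisfy every inequality leaves:
  (4/3, 0)
  (0, 0)
  (5/4, 1/4)
  (15/16, 7/16)
  (0, 3/4)

5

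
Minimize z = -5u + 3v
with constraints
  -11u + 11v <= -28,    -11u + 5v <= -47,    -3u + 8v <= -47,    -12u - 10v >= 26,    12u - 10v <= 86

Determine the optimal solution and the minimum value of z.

u = 5/2, v = -28/5, minimum z = -293/10

Corner points and z = -5u + 3v:
  (141/73, -376/73) → z = -1833/73
  (4/5, -191/25) → z = -673/25
  (131/63, -107/21) → z = -1618/63
  (5/2, -28/5) → z = -293/10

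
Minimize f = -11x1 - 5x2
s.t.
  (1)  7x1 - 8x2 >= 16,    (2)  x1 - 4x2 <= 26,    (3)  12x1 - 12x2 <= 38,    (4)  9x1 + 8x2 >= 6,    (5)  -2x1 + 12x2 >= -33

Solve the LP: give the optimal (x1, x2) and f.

x1 = 28/3, x2 = 37/6, minimum f = -267/2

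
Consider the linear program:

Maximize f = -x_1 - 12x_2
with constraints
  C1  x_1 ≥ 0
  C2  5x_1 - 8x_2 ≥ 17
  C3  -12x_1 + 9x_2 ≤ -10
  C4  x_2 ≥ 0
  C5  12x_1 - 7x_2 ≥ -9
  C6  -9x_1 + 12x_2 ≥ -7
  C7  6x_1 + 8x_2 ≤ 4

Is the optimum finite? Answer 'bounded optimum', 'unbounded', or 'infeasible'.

The boundaries -9x_1 + 12x_2 = -7 and 6x_1 + 8x_2 = 4 meet at (13/18, -1/24), but that point violates 5x_1 - 8x_2 ≥ 17. Every candidate vertex is excluded by some other constraint, so the feasible region is empty.

infeasible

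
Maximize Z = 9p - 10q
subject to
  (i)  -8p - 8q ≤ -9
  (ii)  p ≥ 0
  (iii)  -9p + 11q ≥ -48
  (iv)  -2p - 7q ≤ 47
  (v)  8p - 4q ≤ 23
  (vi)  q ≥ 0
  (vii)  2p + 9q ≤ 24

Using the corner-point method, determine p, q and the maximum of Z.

p = 23/8, q = 0, maximum Z = 207/8

Extreme points and Z = 9p - 10q:
  (0, 9/8) → Z = -45/4
  (9/8, 0) → Z = 81/8
  (0, 8/3) → Z = -80/3
  (23/8, 0) → Z = 207/8
  (303/80, 73/40) → Z = 1267/80

The binding constraints are 8p - 4q = 23 and q = 0.
Solving simultaneously gives p = 23/8, q = 0.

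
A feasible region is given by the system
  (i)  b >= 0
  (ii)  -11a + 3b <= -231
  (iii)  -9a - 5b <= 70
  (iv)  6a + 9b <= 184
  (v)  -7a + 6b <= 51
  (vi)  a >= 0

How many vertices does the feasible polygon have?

Pairwise boundary intersections that survive every other constraint:
  (21, 0)
  (92/3, 0)
  (877/39, 638/117)

3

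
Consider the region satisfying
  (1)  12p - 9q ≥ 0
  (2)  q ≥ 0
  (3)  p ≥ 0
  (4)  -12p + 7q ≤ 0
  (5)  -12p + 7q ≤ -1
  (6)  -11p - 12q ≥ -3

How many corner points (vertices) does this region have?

3

The feasible vertices (each the meet of two boundaries and inside every other half-plane) are:
  (1/12, 0)
  (3/11, 0)
  (33/221, 25/221)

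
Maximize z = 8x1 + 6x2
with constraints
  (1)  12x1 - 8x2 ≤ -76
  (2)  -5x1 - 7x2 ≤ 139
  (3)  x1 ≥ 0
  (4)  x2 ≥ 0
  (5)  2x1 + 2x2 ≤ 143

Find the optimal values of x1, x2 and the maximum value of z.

Feasible corners and z = 8x1 + 6x2:
  (0, 19/2) → z = 57
  (124/5, 467/10) → z = 2393/5
  (0, 143/2) → z = 429

The binding constraints are 12x1 - 8x2 = -76 and 2x1 + 2x2 = 143.
Solving simultaneously gives x1 = 124/5, x2 = 467/10.

x1 = 124/5, x2 = 467/10, maximum z = 2393/5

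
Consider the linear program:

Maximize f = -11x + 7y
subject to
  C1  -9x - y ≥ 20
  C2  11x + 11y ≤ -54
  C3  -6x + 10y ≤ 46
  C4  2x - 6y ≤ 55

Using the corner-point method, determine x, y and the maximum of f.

x = -413/8, y = -211/8, maximum f = 1533/4

The binding constraints are -6x + 10y = 46 and 2x - 6y = 55.
Solving simultaneously gives x = -413/8, y = -211/8.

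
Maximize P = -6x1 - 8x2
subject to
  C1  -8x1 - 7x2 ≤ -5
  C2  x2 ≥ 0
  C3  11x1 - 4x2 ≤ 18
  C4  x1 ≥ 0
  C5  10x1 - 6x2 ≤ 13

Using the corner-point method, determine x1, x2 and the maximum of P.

Feasible corners and P = -6x1 - 8x2:
  (5/8, 0) → P = -15/4
  (0, 5/7) → P = -40/7
  (13/10, 0) → P = -39/5
  (28/13, 37/26) → P = -316/13
The feasible region is unbounded (it extends along (0, 1), (4, 11)), but P strictly decreases along every unbounded feasible direction, so there is no improving ray and the maximum is attained at a vertex.

The binding constraints are -8x1 - 7x2 = -5 and x2 = 0.
Solving simultaneously gives x1 = 5/8, x2 = 0.

x1 = 5/8, x2 = 0, maximum P = -15/4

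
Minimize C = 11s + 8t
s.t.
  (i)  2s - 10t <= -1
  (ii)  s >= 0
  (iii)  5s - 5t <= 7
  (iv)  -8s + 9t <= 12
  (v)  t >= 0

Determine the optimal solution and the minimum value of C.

Extreme points and C = 11s + 8t:
  (0, 1/10) → C = 4/5
  (15/8, 19/40) → C = 977/40
  (0, 4/3) → C = 32/3
  (123/5, 116/5) → C = 2281/5

At the optimal vertex, 2s - 10t = -1 and s = 0.
Solving simultaneously gives s = 0, t = 1/10.

s = 0, t = 1/10, minimum C = 4/5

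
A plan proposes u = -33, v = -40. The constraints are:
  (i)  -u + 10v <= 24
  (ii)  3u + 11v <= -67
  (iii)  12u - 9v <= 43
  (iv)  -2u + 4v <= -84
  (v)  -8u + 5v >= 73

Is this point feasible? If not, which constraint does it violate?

Constraint (v): -8u + 5v = 64, which is not ≥ 73. All other constraints are satisfied.

not feasible — violates (v)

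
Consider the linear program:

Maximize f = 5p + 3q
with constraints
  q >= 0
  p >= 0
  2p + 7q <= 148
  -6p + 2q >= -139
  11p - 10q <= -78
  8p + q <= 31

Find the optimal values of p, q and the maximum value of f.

p = 23/18, q = 187/9, maximum f = 1237/18

Extreme points and f = 5p + 3q:
  (0, 148/7) → f = 444/7
  (0, 39/5) → f = 117/5
  (23/18, 187/9) → f = 1237/18
  (232/91, 965/91) → f = 4055/91

At the optimal vertex, 2p + 7q = 148 and 8p + q = 31.
Solving simultaneously gives p = 23/18, q = 187/9.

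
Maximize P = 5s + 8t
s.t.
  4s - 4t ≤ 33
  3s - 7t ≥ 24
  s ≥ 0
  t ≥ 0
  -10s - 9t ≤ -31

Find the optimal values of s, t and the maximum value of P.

Corner points and P = 5s + 8t:
  (135/16, 3/16) → P = 699/16
  (33/4, 0) → P = 165/4
  (8, 0) → P = 40

The optimum lies where 4s - 4t = 33 and 3s - 7t = 24.
Solving simultaneously gives s = 135/16, t = 3/16.

s = 135/16, t = 3/16, maximum P = 699/16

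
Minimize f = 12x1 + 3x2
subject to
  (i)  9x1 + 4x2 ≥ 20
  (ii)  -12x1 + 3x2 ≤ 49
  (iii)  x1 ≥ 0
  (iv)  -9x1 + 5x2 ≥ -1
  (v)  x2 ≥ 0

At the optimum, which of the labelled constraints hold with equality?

Corner points and f = 12x1 + 3x2:
  (0, 5) → f = 15
  (104/81, 19/9) → f = 587/27
  (0, 49/3) → f = 49
The feasible region is unbounded (it extends along (1, 4), (5, 9)), but f strictly increases along every unbounded feasible direction, so there is no improving ray and the minimum is attained at a vertex.

The minimum is at (0, 5). Substituting into each constraint, equality holds for (i) and (iii); the remaining constraints have slack.

(i) and (iii)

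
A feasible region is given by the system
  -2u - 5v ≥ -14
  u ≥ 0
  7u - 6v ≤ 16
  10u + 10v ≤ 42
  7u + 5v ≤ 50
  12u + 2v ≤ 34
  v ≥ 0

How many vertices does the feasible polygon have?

6

Of the 21 pairwise boundary intersections, those satisfying every inequality are:
  (0, 14/5)
  (7/3, 28/15)
  (0, 0)
  (118/43, 23/43)
  (16/7, 0)
  (64/25, 41/25)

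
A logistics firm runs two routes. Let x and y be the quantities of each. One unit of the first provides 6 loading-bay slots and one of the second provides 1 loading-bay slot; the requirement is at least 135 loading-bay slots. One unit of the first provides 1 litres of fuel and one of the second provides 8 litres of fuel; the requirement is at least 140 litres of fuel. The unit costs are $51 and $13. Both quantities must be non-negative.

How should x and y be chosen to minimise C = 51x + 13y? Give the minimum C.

x = 20, y = 15, minimum C = 1215

Corner points and C = 51x + 13y:
  (0, 135) → C = 1755
  (140, 0) → C = 7140
  (20, 15) → C = 1215
The feasible region is unbounded (it extends along (0, 1), (1, 0)), but C strictly increases along every unbounded feasible direction, so there is no improving ray and the minimum is attained at a vertex.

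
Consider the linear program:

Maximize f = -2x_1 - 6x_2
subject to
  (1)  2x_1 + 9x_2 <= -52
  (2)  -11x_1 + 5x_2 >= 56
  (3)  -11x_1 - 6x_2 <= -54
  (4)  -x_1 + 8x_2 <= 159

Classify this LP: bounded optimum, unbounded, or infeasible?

infeasible

The boundaries 2x_1 + 9x_2 = -52 and -11x_1 + 5x_2 = 56 meet at (-764/109, -460/109), but that point violates -11x_1 - 6x_2 ≤ -54. Every candidate vertex is excluded by some other constraint, so the feasible region is empty.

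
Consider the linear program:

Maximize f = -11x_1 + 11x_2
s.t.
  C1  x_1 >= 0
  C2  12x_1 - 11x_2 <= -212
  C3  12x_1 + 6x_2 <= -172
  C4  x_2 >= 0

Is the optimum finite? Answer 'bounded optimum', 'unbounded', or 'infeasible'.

The boundaries x_1 = 0 and 12x_1 - 11x_2 = -212 meet at (0, 212/11), but that point violates 12x_1 + 6x_2 ≤ -172. Every candidate vertex is excluded by some other constraint, so the feasible region is empty.

infeasible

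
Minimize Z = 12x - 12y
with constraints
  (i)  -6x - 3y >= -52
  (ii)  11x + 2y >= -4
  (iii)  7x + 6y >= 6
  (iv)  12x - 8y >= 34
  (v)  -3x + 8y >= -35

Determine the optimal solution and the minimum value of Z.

Feasible corners and Z = 12x - 12y:
  (37/6, 5) → Z = 14
  (521/57, -18/19) → Z = 2300/19
  (63/32, -83/64) → Z = 627/16
  (129/37, -227/74) → Z = 2910/37

The optimum lies where -6x - 3y = -52 and 12x - 8y = 34.
Solving simultaneously gives x = 37/6, y = 5.

x = 37/6, y = 5, minimum Z = 14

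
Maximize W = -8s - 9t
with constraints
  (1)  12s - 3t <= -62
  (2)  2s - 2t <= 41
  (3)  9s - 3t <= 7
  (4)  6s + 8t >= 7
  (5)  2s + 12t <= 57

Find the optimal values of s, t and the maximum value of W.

s = -93/14, t = 41/7, maximum W = 3/7

Extreme points and W = -8s - 9t:
  (-25/6, 4) → W = -8/3
  (-191/50, 404/75) → W = -448/25
  (-93/14, 41/7) → W = 3/7

The optimum lies where 6s + 8t = 7 and 2s + 12t = 57.
Solving simultaneously gives s = -93/14, t = 41/7.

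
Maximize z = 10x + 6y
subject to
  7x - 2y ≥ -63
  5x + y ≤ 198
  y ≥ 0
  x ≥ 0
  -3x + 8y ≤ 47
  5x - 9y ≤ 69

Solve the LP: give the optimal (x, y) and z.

Feasible corners and z = 10x + 6y:
  (1537/43, 829/43) → z = 20344/43
  (1851/50, 129/10) → z = 2238/5
  (0, 0) → z = 0
  (69/5, 0) → z = 138
  (0, 47/8) → z = 141/4

The binding constraints are 5x + y = 198 and -3x + 8y = 47.
Solving simultaneously gives x = 1537/43, y = 829/43.

x = 1537/43, y = 829/43, maximum z = 20344/43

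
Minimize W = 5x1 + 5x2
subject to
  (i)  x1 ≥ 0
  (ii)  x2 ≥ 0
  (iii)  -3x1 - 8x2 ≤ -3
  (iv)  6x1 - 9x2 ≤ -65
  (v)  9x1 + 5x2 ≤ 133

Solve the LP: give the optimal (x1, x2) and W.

x1 = 0, x2 = 65/9, minimum W = 325/9

Corner points and W = 5x1 + 5x2:
  (0, 65/9) → W = 325/9
  (0, 133/5) → W = 133
  (872/111, 461/37) → W = 11275/111

The optimum lies where x1 = 0 and 6x1 - 9x2 = -65.
Solving simultaneously gives x1 = 0, x2 = 65/9.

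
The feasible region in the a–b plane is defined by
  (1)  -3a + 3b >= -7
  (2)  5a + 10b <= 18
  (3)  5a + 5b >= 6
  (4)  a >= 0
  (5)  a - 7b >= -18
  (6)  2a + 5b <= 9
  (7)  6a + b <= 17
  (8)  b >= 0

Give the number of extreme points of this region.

5

The feasible vertices (each the meet of two boundaries and inside every other half-plane) are:
  (124/45, 19/45)
  (7/3, 0)
  (0, 9/5)
  (0, 6/5)
  (6/5, 0)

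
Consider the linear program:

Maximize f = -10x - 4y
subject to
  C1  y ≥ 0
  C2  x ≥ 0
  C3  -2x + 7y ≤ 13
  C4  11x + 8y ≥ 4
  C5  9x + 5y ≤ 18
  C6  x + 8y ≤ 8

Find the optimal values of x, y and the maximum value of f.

Extreme points and f = -10x - 4y:
  (4/11, 0) → f = -40/11
  (2, 0) → f = -20
  (0, 1/2) → f = -2
  (0, 1) → f = -4
  (104/67, 54/67) → f = -1256/67

x = 0, y = 1/2, maximum f = -2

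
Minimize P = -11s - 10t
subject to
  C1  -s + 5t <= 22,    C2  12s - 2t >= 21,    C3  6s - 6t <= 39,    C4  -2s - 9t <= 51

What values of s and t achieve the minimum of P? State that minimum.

s = 109/8, t = 57/8, minimum P = -1769/8

Corner points and P = -11s - 10t:
  (149/58, 285/58) → P = -4489/58
  (109/8, 57/8) → P = -1769/8
  (4/5, -57/10) → P = 241/5

The optimum lies where -s + 5t = 22 and 6s - 6t = 39.
Solving simultaneously gives s = 109/8, t = 57/8.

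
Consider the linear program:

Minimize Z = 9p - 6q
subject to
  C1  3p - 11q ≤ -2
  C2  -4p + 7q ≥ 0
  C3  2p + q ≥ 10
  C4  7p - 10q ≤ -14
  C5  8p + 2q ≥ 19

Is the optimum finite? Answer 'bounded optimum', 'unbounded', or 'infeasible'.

From the feasible point (86/27, 98/27), moving in the direction (-2, 8) keeps every constraint satisfied while Z decreases without bound.

unbounded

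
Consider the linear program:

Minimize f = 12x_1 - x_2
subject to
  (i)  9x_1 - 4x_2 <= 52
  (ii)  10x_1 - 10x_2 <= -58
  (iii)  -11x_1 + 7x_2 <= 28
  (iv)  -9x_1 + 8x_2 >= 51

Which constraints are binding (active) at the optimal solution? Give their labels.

(iii) and (iv)

Corner points and f = 12x_1 - x_2:
  (476/19, 824/19) → f = 4888/19
  (155/9, 103/4) → f = 2171/12
  (133/25, 309/25) → f = 1287/25

The minimum is at (133/25, 309/25). Substituting into each constraint, equality holds for (iii) and (iv); the remaining constraints have slack.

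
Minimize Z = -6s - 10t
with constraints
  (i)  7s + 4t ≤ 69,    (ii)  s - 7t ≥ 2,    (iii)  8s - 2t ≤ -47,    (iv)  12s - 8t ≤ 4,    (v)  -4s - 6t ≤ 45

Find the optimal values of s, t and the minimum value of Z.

Corner points and Z = -6s - 10t:
  (-37/6, -7/6) → Z = 146/3
  (-303/34, -53/34) → Z = 1174/17
  (-93/14, -43/14) → Z = 494/7

s = -37/6, t = -7/6, minimum Z = 146/3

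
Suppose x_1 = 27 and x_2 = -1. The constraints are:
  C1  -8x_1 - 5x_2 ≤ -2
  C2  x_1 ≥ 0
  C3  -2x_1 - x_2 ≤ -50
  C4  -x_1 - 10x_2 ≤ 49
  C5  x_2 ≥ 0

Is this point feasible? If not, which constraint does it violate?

Constraint C5: x_2 = -1, which is not ≥ 0. All other constraints are satisfied.

not feasible — violates C5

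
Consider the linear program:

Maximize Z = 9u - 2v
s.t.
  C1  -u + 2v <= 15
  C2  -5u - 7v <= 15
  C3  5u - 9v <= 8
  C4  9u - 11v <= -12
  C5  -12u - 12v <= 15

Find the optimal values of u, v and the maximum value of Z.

Extreme points and Z = 9u - 2v:
  (141/7, 123/7) → Z = 1023/7
  (-35/6, 55/12) → Z = -185/3
  (-103/80, 3/80) → Z = -933/80

The binding constraints are -u + 2v = 15 and 9u - 11v = -12.
Solving simultaneously gives u = 141/7, v = 123/7.

u = 141/7, v = 123/7, maximum Z = 1023/7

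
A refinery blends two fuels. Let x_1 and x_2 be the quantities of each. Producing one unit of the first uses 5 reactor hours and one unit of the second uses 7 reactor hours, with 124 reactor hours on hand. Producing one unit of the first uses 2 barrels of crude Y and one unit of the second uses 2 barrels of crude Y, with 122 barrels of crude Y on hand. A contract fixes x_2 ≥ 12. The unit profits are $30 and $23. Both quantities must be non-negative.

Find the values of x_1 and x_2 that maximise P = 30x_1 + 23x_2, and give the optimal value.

x_1 = 8, x_2 = 12, maximum P = 516

Extreme points and P = 30x_1 + 23x_2:
  (0, 124/7) → P = 2852/7
  (0, 12) → P = 276
  (8, 12) → P = 516

The optimum lies where 5x_1 + 7x_2 = 124 and x_2 = 12.
Solving simultaneously gives x_1 = 8, x_2 = 12.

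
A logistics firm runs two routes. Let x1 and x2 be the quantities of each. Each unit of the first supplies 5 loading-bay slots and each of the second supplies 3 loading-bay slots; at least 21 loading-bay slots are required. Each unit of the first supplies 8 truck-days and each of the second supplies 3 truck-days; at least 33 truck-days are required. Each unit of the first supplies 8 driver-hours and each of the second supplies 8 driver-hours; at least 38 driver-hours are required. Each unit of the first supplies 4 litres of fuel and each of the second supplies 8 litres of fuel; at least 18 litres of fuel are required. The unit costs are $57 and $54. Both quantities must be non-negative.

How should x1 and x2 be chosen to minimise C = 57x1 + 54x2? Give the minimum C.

Vertices and C = 57x1 + 54x2:
  (0, 11) → C = 594
  (19/4, 0) → C = 1083/4
  (15/4, 1) → C = 1071/4
The feasible region is unbounded (it extends along (0, 1), (1, 0)), but C strictly increases along every unbounded feasible direction, so there is no improving ray and the minimum is attained at a vertex.

x1 = 15/4, x2 = 1, minimum C = 1071/4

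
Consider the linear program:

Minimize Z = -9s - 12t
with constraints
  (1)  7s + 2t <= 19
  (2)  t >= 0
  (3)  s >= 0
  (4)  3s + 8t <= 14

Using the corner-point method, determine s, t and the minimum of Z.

Feasible corners and Z = -9s - 12t:
  (19/7, 0) → Z = -171/7
  (62/25, 41/50) → Z = -804/25
  (0, 0) → Z = 0
  (0, 7/4) → Z = -21

s = 62/25, t = 41/50, minimum Z = -804/25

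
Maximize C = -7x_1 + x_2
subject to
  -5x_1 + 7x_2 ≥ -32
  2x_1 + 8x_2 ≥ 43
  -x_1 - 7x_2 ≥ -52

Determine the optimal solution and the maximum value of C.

x_1 = -115/6, x_2 = 61/6, maximum C = 433/3

Extreme points and C = -7x_1 + x_2:
  (557/54, 151/54) → C = -1874/27
  (14, 38/7) → C = -648/7
  (-115/6, 61/6) → C = 433/3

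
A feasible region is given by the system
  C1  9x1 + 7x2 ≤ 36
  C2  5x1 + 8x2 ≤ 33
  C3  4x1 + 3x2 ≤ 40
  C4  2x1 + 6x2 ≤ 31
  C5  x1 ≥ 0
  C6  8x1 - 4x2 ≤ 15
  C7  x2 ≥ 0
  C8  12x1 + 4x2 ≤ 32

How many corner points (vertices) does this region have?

6

The feasible vertices (each the meet of two boundaries and inside every other half-plane) are:
  (57/37, 117/37)
  (5/3, 3)
  (0, 33/8)
  (0, 0)
  (15/8, 0)
  (47/20, 19/20)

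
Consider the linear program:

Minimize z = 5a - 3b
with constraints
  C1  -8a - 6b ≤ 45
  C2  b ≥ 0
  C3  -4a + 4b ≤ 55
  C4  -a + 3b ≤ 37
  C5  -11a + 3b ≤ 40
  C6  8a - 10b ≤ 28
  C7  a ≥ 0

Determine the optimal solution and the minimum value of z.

a = 0, b = 37/3, minimum z = -37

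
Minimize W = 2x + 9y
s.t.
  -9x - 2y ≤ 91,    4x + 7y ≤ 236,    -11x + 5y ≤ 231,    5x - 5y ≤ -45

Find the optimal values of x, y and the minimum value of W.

x = -109/11, y = -10/11, minimum W = -28

The optimum lies where -9x - 2y = 91 and 5x - 5y = -45.
Solving simultaneously gives x = -109/11, y = -10/11.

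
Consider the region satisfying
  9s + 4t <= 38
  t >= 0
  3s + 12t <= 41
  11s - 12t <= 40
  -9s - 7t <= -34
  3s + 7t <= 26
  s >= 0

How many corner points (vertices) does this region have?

Pairwise boundary intersections that survive every other constraint:
  (77/19, 29/76)
  (54/17, 40/17)
  (121/87, 89/29)
  (5/3, 3)
  (688/185, 14/185)

5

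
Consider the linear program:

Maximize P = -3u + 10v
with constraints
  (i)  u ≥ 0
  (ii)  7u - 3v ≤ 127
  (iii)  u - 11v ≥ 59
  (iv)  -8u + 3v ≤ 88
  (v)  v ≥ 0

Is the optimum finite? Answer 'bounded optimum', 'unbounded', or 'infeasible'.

The boundaries u = 0 and 7u - 3v = 127 meet at (0, -127/3), but that point violates v ≥ 0. Every candidate vertex is excluded by some other constraint, so the feasible region is empty.

infeasible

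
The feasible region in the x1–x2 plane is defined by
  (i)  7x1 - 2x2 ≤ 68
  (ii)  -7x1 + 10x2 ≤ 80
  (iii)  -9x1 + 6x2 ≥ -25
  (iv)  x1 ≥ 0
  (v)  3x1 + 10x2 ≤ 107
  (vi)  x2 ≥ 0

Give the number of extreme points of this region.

The feasible vertices (each the meet of two boundaries and inside every other half-plane) are:
  (0, 8)
  (27/10, 989/100)
  (223/27, 74/9)
  (25/9, 0)
  (0, 0)

5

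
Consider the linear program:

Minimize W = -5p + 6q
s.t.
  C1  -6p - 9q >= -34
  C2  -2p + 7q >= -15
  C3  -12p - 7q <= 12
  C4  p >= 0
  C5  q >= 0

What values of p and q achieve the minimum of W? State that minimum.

p = 17/3, q = 0, minimum W = -85/3

Vertices and W = -5p + 6q:
  (0, 34/9) → W = 68/3
  (17/3, 0) → W = -85/3
  (0, 0) → W = 0

At the optimal vertex, -6p - 9q = -34 and q = 0.
Solving simultaneously gives p = 17/3, q = 0.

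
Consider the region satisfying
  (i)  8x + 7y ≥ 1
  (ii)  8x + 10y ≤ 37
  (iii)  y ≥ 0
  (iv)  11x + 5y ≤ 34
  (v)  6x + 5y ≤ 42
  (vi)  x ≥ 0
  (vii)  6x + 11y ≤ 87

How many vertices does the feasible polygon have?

5

Intersecting each pair of boundary lines and keeping only the points that satisfy every inequality leaves:
  (1/8, 0)
  (0, 1/7)
  (31/14, 27/14)
  (0, 37/10)
  (34/11, 0)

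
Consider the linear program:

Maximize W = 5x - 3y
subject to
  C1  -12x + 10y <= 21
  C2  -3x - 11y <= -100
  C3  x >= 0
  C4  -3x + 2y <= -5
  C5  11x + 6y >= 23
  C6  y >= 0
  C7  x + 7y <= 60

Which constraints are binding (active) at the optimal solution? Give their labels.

C6 and C7

Vertices and W = 5x - 3y:
  (85/13, 95/13) → W = 140/13
  (100/3, 0) → W = 500/3
  (155/23, 175/23) → W = 250/23
  (60, 0) → W = 300

The maximum is at (60, 0). Substituting into each constraint, equality holds for C6 and C7; the remaining constraints have slack.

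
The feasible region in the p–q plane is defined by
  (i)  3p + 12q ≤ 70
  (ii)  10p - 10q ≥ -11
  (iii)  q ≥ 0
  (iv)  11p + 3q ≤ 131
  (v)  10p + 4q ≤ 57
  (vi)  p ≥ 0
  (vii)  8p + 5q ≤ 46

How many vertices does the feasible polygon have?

Of the 21 pairwise boundary intersections, those satisfying every inequality are:
  (0, 11/10)
  (81/26, 274/65)
  (57/10, 0)
  (0, 0)
  (101/18, 2/9)

5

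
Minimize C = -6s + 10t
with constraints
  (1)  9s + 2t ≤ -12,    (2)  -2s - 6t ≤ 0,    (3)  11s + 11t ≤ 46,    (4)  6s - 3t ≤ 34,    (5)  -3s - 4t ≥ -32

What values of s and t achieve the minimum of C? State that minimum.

The feasible region is unbounded (it extends along (-4, 3), (-3, 1)), but C strictly increases along every unbounded feasible direction, so there is no improving ray and the minimum is attained at a vertex.

The optimum lies where 9s + 2t = -12 and -2s - 6t = 0.
Solving simultaneously gives s = -36/25, t = 12/25.

s = -36/25, t = 12/25, minimum C = 336/25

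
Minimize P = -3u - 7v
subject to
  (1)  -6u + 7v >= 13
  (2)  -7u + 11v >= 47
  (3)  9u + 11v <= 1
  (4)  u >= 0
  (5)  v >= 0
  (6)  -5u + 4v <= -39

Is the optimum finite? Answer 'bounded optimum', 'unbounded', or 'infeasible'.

infeasible

The boundaries -6u + 7v = 13 and -5u + 4v = -39 meet at (325/11, 299/11), but that point violates 9u + 11v ≤ 1. Every candidate vertex is excluded by some other constraint, so the feasible region is empty.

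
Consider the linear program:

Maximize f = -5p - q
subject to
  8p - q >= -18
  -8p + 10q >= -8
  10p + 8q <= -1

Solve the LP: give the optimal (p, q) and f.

p = -47/18, q = -26/9, maximum f = 287/18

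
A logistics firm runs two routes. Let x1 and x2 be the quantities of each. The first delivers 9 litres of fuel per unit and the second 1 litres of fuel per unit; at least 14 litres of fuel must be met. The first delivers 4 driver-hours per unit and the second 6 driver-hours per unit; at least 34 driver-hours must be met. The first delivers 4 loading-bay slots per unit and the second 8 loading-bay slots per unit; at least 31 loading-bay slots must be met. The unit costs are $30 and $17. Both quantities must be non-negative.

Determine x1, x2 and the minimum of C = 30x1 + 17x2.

x1 = 1, x2 = 5, minimum C = 115

Feasible corners and C = 30x1 + 17x2:
  (0, 14) → C = 238
  (17/2, 0) → C = 255
  (1, 5) → C = 115
The feasible region is unbounded (it extends along (0, 1), (1, 0)), but C strictly increases along every unbounded feasible direction, so there is no improving ray and the minimum is attained at a vertex.

The optimum lies where 9x1 + x2 = 14 and 4x1 + 6x2 = 34.
Solving simultaneously gives x1 = 1, x2 = 5.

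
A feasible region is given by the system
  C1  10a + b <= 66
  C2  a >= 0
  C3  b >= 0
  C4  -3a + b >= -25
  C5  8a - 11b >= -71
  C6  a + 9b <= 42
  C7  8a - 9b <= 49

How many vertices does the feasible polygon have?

5

Of the 21 pairwise boundary intersections, those satisfying every inequality are:
  (552/89, 354/89)
  (643/98, 19/49)
  (0, 0)
  (0, 14/3)
  (49/8, 0)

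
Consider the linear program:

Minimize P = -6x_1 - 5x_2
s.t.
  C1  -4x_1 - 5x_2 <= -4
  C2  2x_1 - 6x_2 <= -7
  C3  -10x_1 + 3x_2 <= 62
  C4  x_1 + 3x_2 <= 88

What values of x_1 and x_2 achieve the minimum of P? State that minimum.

x_1 = 169/4, x_2 = 61/4, minimum P = -1319/4

Feasible corners and P = -6x_1 - 5x_2:
  (-11/34, 18/17) → P = -57/17
  (-149/31, 144/31) → P = 174/31
  (169/4, 61/4) → P = -1319/4
  (26/11, 314/11) → P = -1726/11

The binding constraints are 2x_1 - 6x_2 = -7 and x_1 + 3x_2 = 88.
Solving simultaneously gives x_1 = 169/4, x_2 = 61/4.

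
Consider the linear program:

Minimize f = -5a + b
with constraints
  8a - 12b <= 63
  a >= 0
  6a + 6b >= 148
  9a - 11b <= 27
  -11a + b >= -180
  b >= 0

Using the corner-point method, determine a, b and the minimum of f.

a = 279/16, b = 189/16, minimum f = -603/8

The feasible region is unbounded (it extends along (0, 1), (1, 11)), but f strictly increases along every unbounded feasible direction, so there is no improving ray and the minimum is attained at a vertex.

The binding constraints are 9a - 11b = 27 and -11a + b = -180.
Solving simultaneously gives a = 279/16, b = 189/16.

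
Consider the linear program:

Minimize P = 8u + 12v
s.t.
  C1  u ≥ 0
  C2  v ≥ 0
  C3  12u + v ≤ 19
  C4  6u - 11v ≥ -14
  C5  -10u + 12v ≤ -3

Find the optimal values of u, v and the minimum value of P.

Extreme points and P = 8u + 12v:
  (19/12, 0) → P = 38/3
  (3/10, 0) → P = 12/5
  (3/2, 1) → P = 24

The binding constraints are v = 0 and -10u + 12v = -3.
Solving simultaneously gives u = 3/10, v = 0.

u = 3/10, v = 0, minimum P = 12/5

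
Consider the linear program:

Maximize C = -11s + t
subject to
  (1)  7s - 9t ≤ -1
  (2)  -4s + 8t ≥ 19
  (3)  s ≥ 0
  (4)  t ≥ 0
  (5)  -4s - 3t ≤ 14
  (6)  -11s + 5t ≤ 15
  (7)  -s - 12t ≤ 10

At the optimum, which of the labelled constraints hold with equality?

Feasible corners and C = -11s + t:
  (163/20, 129/20) → C = -416/5
  (0, 19/8) → C = 19/8
  (0, 3) → C = 3
The feasible region is unbounded (it extends along (9, 7), (5, 11)), but C strictly decreases along every unbounded feasible direction, so there is no improving ray and the maximum is attained at a vertex.

The maximum is at (0, 3). Substituting into each constraint, equality holds for (3) and (6); the remaining constraints have slack.

(3) and (6)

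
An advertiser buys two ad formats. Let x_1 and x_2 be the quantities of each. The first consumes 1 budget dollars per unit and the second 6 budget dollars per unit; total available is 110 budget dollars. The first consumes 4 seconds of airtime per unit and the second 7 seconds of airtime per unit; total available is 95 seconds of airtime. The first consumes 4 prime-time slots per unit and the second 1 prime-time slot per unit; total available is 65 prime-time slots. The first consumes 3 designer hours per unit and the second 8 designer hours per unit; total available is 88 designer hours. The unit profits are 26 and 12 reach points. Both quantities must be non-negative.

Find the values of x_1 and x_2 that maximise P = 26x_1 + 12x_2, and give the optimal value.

Extreme points and P = 26x_1 + 12x_2:
  (0, 0) → P = 0
  (0, 11) → P = 132
  (65/4, 0) → P = 845/2
  (15, 5) → P = 450
  (144/11, 67/11) → P = 4548/11

The optimum lies where 4x_1 + 7x_2 = 95 and 4x_1 + x_2 = 65.
Solving simultaneously gives x_1 = 15, x_2 = 5.

x_1 = 15, x_2 = 5, maximum P = 450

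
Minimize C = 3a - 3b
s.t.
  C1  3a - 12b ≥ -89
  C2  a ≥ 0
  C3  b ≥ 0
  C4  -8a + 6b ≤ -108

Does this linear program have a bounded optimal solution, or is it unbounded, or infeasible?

Corner points and C = 3a - 3b:
  (305/13, 518/39) → C = 397/13
  (27/2, 0) → C = 81/2
The feasible region has finitely many vertices and no improving ray; the minimum is 397/13 at (305/13, 518/39).

bounded optimum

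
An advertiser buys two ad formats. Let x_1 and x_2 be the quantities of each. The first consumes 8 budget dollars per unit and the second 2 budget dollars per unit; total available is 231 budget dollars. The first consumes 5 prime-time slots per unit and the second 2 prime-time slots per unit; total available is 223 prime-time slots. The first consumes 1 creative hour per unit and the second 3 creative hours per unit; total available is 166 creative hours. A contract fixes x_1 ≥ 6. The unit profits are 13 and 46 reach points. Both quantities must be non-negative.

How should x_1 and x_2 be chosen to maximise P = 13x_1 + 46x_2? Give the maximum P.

x_1 = 6, x_2 = 160/3, maximum P = 7594/3

Feasible corners and P = 13x_1 + 46x_2:
  (231/8, 0) → P = 3003/8
  (6, 0) → P = 78
  (361/22, 1097/22) → P = 55155/22
  (6, 160/3) → P = 7594/3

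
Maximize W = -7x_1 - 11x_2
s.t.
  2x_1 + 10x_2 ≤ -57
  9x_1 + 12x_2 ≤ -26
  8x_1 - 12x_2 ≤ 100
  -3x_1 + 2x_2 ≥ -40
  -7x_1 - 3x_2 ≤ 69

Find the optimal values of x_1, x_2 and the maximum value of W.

x_1 = -44/9, x_2 = -313/27, maximum W = 4367/27

Vertices and W = -7x_1 - 11x_2:
  (79/26, -82/13) → W = 1251/26
  (-519/64, -261/64) → W = 813/8
  (-44/9, -313/27) → W = 4367/27

At the optimal vertex, 8x_1 - 12x_2 = 100 and -7x_1 - 3x_2 = 69.
Solving simultaneously gives x_1 = -44/9, x_2 = -313/27.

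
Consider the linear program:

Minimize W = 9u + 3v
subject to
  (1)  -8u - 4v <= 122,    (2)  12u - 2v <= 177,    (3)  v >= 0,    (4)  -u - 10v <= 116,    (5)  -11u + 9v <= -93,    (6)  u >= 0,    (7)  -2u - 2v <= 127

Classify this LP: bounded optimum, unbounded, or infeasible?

bounded optimum

Corner points and W = 9u + 3v:
  (59/4, 0) → W = 531/4
  (1407/86, 831/86) → W = 7578/43
  (93/11, 0) → W = 837/11
The feasible region has finitely many vertices and no improving ray; the minimum is 837/11 at (93/11, 0).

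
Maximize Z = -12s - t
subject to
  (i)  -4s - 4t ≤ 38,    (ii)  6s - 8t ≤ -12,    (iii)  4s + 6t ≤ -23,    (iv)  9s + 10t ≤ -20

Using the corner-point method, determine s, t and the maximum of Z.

Feasible corners and Z = -12s - t:
  (-44/7, -45/14) → Z = 1101/14
  (-17, 15/2) → Z = 393/2
  (-64/17, -45/34) → Z = 93/2

s = -17, t = 15/2, maximum Z = 393/2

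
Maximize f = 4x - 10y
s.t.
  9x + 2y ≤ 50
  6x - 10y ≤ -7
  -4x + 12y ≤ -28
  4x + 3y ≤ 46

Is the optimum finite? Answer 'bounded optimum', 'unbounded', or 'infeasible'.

unbounded

From the feasible point (-91/8, -49/8), moving in the direction (-10, -6) keeps every constraint satisfied while f increases without bound.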